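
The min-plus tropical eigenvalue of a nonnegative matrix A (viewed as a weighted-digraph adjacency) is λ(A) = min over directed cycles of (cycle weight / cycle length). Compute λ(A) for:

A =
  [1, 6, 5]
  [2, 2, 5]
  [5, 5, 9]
λ(A) = 1

Enumerate directed cycles and compute their means (weight / length). Sample:
  cycle 0 → 0: weight = 1, length = 1, mean = 1/1 ≈ 1.000
  cycle 1 → 1: weight = 2, length = 1, mean = 2/1 ≈ 2.000
  cycle 2 → 2: weight = 9, length = 1, mean = 9/1 ≈ 9.000
  cycle 0 → 1 → 0: weight = 8, length = 2, mean = 8/2 ≈ 4.000
  cycle 0 → 2 → 0: weight = 10, length = 2, mean = 10/2 ≈ 5.000
  cycle 1 → 0 → 1: weight = 8, length = 2, mean = 8/2 ≈ 4.000
Minimum mean = 1.000, attained e.g. along the cycle 0 → 0 with weight 1 and length 1. So λ(A) = 1/1 = 1.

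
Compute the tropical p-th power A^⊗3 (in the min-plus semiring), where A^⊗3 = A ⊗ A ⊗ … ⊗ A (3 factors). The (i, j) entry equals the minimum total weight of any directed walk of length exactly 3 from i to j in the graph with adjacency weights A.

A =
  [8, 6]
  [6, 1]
A^⊗3 =
  [13, 8]
  [8, 3]

Each entry (A^⊗3)_ij equals the minimum over all length-3 walks i = v_0 → v_1 → … → v_3 = j of Σ_t A[v_t][v_{t+1}]. For example, for (i, j) = (0, 1) we minimise over 4 possible intermediate vertex sequences; the minimum is 8, attained along the walk 0 → 1 → 1 → 1.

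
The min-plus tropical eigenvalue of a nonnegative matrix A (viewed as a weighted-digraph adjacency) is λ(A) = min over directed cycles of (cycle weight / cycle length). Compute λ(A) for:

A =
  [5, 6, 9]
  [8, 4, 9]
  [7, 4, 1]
λ(A) = 1

Enumerate directed cycles and compute their means (weight / length). Sample:
  cycle 0 → 0: weight = 5, length = 1, mean = 5/1 ≈ 5.000
  cycle 1 → 1: weight = 4, length = 1, mean = 4/1 ≈ 4.000
  cycle 2 → 2: weight = 1, length = 1, mean = 1/1 ≈ 1.000
  cycle 0 → 1 → 0: weight = 14, length = 2, mean = 14/2 ≈ 7.000
  cycle 0 → 2 → 0: weight = 16, length = 2, mean = 16/2 ≈ 8.000
  cycle 1 → 0 → 1: weight = 14, length = 2, mean = 14/2 ≈ 7.000
Minimum mean = 1.000, attained e.g. along the cycle 2 → 2 with weight 1 and length 1. So λ(A) = 1/1 = 1.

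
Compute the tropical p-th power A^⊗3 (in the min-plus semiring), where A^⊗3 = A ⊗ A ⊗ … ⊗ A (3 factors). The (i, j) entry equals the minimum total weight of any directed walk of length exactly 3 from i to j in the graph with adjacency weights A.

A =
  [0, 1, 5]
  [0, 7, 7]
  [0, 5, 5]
A^⊗3 =
  [0, 1, 5]
  [0, 1, 5]
  [0, 1, 5]

Each entry (A^⊗3)_ij equals the minimum over all length-3 walks i = v_0 → v_1 → … → v_3 = j of Σ_t A[v_t][v_{t+1}]. For example, for (i, j) = (0, 2) we minimise over 9 possible intermediate vertex sequences; the minimum is 5, attained along the walk 0 → 0 → 0 → 2.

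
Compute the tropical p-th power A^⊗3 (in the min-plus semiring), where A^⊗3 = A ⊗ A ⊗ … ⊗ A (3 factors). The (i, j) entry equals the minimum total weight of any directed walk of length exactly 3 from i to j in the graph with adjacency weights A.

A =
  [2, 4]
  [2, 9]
A^⊗3 =
  [6, 8]
  [6, 8]

Each entry (A^⊗3)_ij equals the minimum over all length-3 walks i = v_0 → v_1 → … → v_3 = j of Σ_t A[v_t][v_{t+1}]. For example, for (i, j) = (0, 1) we minimise over 4 possible intermediate vertex sequences; the minimum is 8, attained along the walk 0 → 0 → 0 → 1.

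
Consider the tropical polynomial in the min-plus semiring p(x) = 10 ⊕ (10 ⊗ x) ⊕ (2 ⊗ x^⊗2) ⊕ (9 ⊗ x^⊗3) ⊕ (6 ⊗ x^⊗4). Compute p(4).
p(4) = 10

A tropical monomial a ⊗ x^⊗i evaluates to a + i · x. Evaluating each term at x = 4:
  Term 0 contributes 10 + 0 · 4 = 10
  Term 1 contributes 10 + 1 · 4 = 14
  Term 2 contributes 2 + 2 · 4 = 10
  Term 3 contributes 9 + 3 · 4 = 21
  Term 4 contributes 6 + 4 · 4 = 22
p(4) = ⊕ of these = min[10, 14, 10, 21, 22] = 10.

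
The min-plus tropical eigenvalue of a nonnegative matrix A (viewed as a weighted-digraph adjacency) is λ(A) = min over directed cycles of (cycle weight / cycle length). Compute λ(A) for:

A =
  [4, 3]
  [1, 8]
λ(A) = 2

Enumerate directed cycles and compute their means (weight / length). Sample:
  cycle 0 → 0: weight = 4, length = 1, mean = 4/1 ≈ 4.000
  cycle 1 → 1: weight = 8, length = 1, mean = 8/1 ≈ 8.000
  cycle 0 → 1 → 0: weight = 4, length = 2, mean = 4/2 ≈ 2.000
  cycle 1 → 0 → 1: weight = 4, length = 2, mean = 4/2 ≈ 2.000
Minimum mean = 2.000, attained e.g. along the cycle 0 → 1 → 0 with weight 4 and length 2. So λ(A) = 4/2 = 2.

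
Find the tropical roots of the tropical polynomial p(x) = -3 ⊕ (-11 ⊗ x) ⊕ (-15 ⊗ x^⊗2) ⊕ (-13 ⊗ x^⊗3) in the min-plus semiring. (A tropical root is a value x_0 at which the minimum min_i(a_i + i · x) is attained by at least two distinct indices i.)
Roots: {-2, 4, 8}

Each tropical root is a break point of the lower envelope of the lines y = a_i + i · x (there are 4 lines, with slopes 0, 1, ..., 3). Only the lines that attain the minimum somewhere contribute to roots; other lines are dominated. Here the surviving (envelope) indices are i = 3, i = 2, i = 1, i = 0.
Intersections between consecutive envelope lines give the roots: for adjacent envelope indices i < j the intersection is x = (a_i − a_j) / (j − i). Reading off the sorted break points: {-2, 4, 8}.
Verification: at each break x_0, at least two indices attain the minimum of min_i(a_i + i · x_0).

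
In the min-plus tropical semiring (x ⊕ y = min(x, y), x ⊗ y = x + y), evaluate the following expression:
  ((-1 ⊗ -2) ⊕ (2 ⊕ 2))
((-1 ⊗ -2) ⊕ (2 ⊕ 2)) = -3

Expand innermost to outermost. Recall ⊕ takes the minimum of its arguments and ⊗ takes their sum. Working out the expression ((-1 ⊗ -2) ⊕ (2 ⊕ 2)) gives -3.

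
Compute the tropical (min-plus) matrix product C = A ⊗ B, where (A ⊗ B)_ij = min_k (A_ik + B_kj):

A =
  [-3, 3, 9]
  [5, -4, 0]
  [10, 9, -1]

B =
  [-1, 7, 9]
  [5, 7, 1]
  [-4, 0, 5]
A ⊗ B =
  [-4, 4, 4]
  [-4, 0, -3]
  [-5, -1, 4]

Apply the min-plus product entry-by-entry:
  C[0][0] = min over k of (A[0][0] + B[0][0] = -3 + -1 = -4, A[0][1] + B[1][0] = 3 + 5 = 8, A[0][2] + B[2][0] = 9 + -4 = 5) = -4 (attained at k = 0)
  C[0][1] = min over k of (A[0][0] + B[0][1] = -3 + 7 = 4, A[0][1] + B[1][1] = 3 + 7 = 10, A[0][2] + B[2][1] = 9 + 0 = 9) = 4 (attained at k = 0)
  C[0][2] = min over k of (A[0][0] + B[0][2] = -3 + 9 = 6, A[0][1] + B[1][2] = 3 + 1 = 4, A[0][2] + B[2][2] = 9 + 5 = 14) = 4 (attained at k = 1)
  C[1][0] = min over k of (A[1][0] + B[0][0] = 5 + -1 = 4, A[1][1] + B[1][0] = -4 + 5 = 1, A[1][2] + B[2][0] = 0 + -4 = -4) = -4 (attained at k = 2)
  C[1][1] = min over k of (A[1][0] + B[0][1] = 5 + 7 = 12, A[1][1] + B[1][1] = -4 + 7 = 3, A[1][2] + B[2][1] = 0 + 0 = 0) = 0 (attained at k = 2)
  C[1][2] = min over k of (A[1][0] + B[0][2] = 5 + 9 = 14, A[1][1] + B[1][2] = -4 + 1 = -3, A[1][2] + B[2][2] = 0 + 5 = 5) = -3 (attained at k = 1)
  C[2][0] = min over k of (A[2][0] + B[0][0] = 10 + -1 = 9, A[2][1] + B[1][0] = 9 + 5 = 14, A[2][2] + B[2][0] = -1 + -4 = -5) = -5 (attained at k = 2)
  C[2][1] = min over k of (A[2][0] + B[0][1] = 10 + 7 = 17, A[2][1] + B[1][1] = 9 + 7 = 16, A[2][2] + B[2][1] = -1 + 0 = -1) = -1 (attained at k = 2)
  C[2][2] = min over k of (A[2][0] + B[0][2] = 10 + 9 = 19, A[2][1] + B[1][2] = 9 + 1 = 10, A[2][2] + B[2][2] = -1 + 5 = 4) = 4 (attained at k = 2)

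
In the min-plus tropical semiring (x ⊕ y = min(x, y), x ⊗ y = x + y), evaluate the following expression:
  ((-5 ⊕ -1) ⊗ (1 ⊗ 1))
((-5 ⊕ -1) ⊗ (1 ⊗ 1)) = -3

Expand innermost to outermost. Recall ⊕ takes the minimum of its arguments and ⊗ takes their sum. Working out the expression ((-5 ⊕ -1) ⊗ (1 ⊗ 1)) gives -3.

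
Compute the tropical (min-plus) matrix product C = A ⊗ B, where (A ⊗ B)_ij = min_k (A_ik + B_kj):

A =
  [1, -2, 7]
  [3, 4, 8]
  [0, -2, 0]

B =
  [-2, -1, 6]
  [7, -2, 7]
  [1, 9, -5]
A ⊗ B =
  [-1, -4, 2]
  [1, 2, 3]
  [-2, -4, -5]

Apply the min-plus product entry-by-entry:
  C[0][0] = min over k of (A[0][0] + B[0][0] = 1 + -2 = -1, A[0][1] + B[1][0] = -2 + 7 = 5, A[0][2] + B[2][0] = 7 + 1 = 8) = -1 (attained at k = 0)
  C[0][1] = min over k of (A[0][0] + B[0][1] = 1 + -1 = 0, A[0][1] + B[1][1] = -2 + -2 = -4, A[0][2] + B[2][1] = 7 + 9 = 16) = -4 (attained at k = 1)
  C[0][2] = min over k of (A[0][0] + B[0][2] = 1 + 6 = 7, A[0][1] + B[1][2] = -2 + 7 = 5, A[0][2] + B[2][2] = 7 + -5 = 2) = 2 (attained at k = 2)
  C[1][0] = min over k of (A[1][0] + B[0][0] = 3 + -2 = 1, A[1][1] + B[1][0] = 4 + 7 = 11, A[1][2] + B[2][0] = 8 + 1 = 9) = 1 (attained at k = 0)
  C[1][1] = min over k of (A[1][0] + B[0][1] = 3 + -1 = 2, A[1][1] + B[1][1] = 4 + -2 = 2, A[1][2] + B[2][1] = 8 + 9 = 17) = 2 (attained at k = 0)
  C[1][2] = min over k of (A[1][0] + B[0][2] = 3 + 6 = 9, A[1][1] + B[1][2] = 4 + 7 = 11, A[1][2] + B[2][2] = 8 + -5 = 3) = 3 (attained at k = 2)
  C[2][0] = min over k of (A[2][0] + B[0][0] = 0 + -2 = -2, A[2][1] + B[1][0] = -2 + 7 = 5, A[2][2] + B[2][0] = 0 + 1 = 1) = -2 (attained at k = 0)
  C[2][1] = min over k of (A[2][0] + B[0][1] = 0 + -1 = -1, A[2][1] + B[1][1] = -2 + -2 = -4, A[2][2] + B[2][1] = 0 + 9 = 9) = -4 (attained at k = 1)
  C[2][2] = min over k of (A[2][0] + B[0][2] = 0 + 6 = 6, A[2][1] + B[1][2] = -2 + 7 = 5, A[2][2] + B[2][2] = 0 + -5 = -5) = -5 (attained at k = 2)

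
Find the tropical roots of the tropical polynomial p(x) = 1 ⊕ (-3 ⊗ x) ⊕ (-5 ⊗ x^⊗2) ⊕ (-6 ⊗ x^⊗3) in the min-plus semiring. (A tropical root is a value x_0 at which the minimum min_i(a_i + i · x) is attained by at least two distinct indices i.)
Roots: {1, 2, 4}

Each tropical root is a break point of the lower envelope of the lines y = a_i + i · x (there are 4 lines, with slopes 0, 1, ..., 3). Only the lines that attain the minimum somewhere contribute to roots; other lines are dominated. Here the surviving (envelope) indices are i = 3, i = 2, i = 1, i = 0.
Intersections between consecutive envelope lines give the roots: for adjacent envelope indices i < j the intersection is x = (a_i − a_j) / (j − i). Reading off the sorted break points: {1, 2, 4}.
Verification: at each break x_0, at least two indices attain the minimum of min_i(a_i + i · x_0).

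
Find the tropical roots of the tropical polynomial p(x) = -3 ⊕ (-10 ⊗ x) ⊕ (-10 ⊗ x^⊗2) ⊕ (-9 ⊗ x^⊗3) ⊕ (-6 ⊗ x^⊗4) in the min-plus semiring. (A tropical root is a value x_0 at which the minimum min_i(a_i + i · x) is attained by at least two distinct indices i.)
Roots: {-3, -1, 0, 7}

Each tropical root is a break point of the lower envelope of the lines y = a_i + i · x (there are 5 lines, with slopes 0, 1, ..., 4). Only the lines that attain the minimum somewhere contribute to roots; other lines are dominated. Here the surviving (envelope) indices are i = 4, i = 3, i = 2, i = 1, i = 0.
Intersections between consecutive envelope lines give the roots: for adjacent envelope indices i < j the intersection is x = (a_i − a_j) / (j − i). Reading off the sorted break points: {-3, -1, 0, 7}.
Verification: at each break x_0, at least two indices attain the minimum of min_i(a_i + i · x_0).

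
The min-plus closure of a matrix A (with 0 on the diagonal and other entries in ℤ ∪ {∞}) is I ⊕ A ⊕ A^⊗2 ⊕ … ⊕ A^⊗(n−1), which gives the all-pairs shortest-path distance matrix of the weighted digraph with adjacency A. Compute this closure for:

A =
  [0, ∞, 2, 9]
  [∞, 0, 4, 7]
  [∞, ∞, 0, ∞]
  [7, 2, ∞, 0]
Closure =
  [0, 11, 2, 9]
  [14, 0, 4, 7]
  [∞, ∞, 0, ∞]
  [7, 2, 6, 0]

This is the Floyd-Warshall all-pairs shortest-path computation. For each intermediate vertex k = 0, 1, …, 3, update dist[i][j] ← min(dist[i][j], dist[i][k] + dist[k][j]). The final matrix gives, for each (i, j), the minimum total weight of any directed path from i to j (possibly empty when i = j).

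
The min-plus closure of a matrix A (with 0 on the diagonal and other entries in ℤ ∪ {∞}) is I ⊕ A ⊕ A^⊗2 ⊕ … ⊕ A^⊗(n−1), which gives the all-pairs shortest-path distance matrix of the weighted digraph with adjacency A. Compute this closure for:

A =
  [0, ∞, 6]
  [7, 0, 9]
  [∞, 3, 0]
Closure =
  [0, 9, 6]
  [7, 0, 9]
  [10, 3, 0]

This is the Floyd-Warshall all-pairs shortest-path computation. For each intermediate vertex k = 0, 1, …, 2, update dist[i][j] ← min(dist[i][j], dist[i][k] + dist[k][j]). The final matrix gives, for each (i, j), the minimum total weight of any directed path from i to j (possibly empty when i = j).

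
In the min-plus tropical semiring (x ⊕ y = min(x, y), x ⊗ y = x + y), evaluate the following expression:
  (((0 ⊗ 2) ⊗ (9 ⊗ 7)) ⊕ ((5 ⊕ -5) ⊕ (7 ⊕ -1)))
(((0 ⊗ 2) ⊗ (9 ⊗ 7)) ⊕ ((5 ⊕ -5) ⊕ (7 ⊕ -1))) = -5

Expand innermost to outermost. Recall ⊕ takes the minimum of its arguments and ⊗ takes their sum. Working out the expression (((0 ⊗ 2) ⊗ (9 ⊗ 7)) ⊕ ((5 ⊕ -5) ⊕ (7 ⊕ -1))) gives -5.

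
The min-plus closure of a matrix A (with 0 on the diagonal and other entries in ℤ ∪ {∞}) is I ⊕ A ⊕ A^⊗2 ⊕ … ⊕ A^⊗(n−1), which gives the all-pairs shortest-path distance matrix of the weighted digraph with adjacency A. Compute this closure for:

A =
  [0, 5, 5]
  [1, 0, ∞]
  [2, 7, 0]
Closure =
  [0, 5, 5]
  [1, 0, 6]
  [2, 7, 0]

This is the Floyd-Warshall all-pairs shortest-path computation. For each intermediate vertex k = 0, 1, …, 2, update dist[i][j] ← min(dist[i][j], dist[i][k] + dist[k][j]). The final matrix gives, for each (i, j), the minimum total weight of any directed path from i to j (possibly empty when i = j).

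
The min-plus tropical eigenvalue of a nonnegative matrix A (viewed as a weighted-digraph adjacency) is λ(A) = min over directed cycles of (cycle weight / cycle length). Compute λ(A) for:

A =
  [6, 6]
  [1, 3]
λ(A) = 3

Enumerate directed cycles and compute their means (weight / length). Sample:
  cycle 0 → 0: weight = 6, length = 1, mean = 6/1 ≈ 6.000
  cycle 1 → 1: weight = 3, length = 1, mean = 3/1 ≈ 3.000
  cycle 0 → 1 → 0: weight = 7, length = 2, mean = 7/2 ≈ 3.500
  cycle 1 → 0 → 1: weight = 7, length = 2, mean = 7/2 ≈ 3.500
Minimum mean = 3.000, attained e.g. along the cycle 1 → 1 with weight 3 and length 1. So λ(A) = 3/1 = 3.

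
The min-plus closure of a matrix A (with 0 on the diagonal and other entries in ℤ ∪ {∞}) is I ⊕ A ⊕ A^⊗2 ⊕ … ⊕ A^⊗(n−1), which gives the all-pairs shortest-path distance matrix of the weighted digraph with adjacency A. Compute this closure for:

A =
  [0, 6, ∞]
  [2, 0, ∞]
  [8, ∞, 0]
Closure =
  [0, 6, ∞]
  [2, 0, ∞]
  [8, 14, 0]

This is the Floyd-Warshall all-pairs shortest-path computation. For each intermediate vertex k = 0, 1, …, 2, update dist[i][j] ← min(dist[i][j], dist[i][k] + dist[k][j]). The final matrix gives, for each (i, j), the minimum total weight of any directed path from i to j (possibly empty when i = j).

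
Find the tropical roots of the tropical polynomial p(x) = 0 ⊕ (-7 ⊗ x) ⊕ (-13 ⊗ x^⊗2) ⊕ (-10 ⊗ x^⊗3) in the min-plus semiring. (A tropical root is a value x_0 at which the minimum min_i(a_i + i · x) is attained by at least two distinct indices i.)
Roots: {-3, 6, 7}

Each tropical root is a break point of the lower envelope of the lines y = a_i + i · x (there are 4 lines, with slopes 0, 1, ..., 3). Only the lines that attain the minimum somewhere contribute to roots; other lines are dominated. Here the surviving (envelope) indices are i = 3, i = 2, i = 1, i = 0.
Intersections between consecutive envelope lines give the roots: for adjacent envelope indices i < j the intersection is x = (a_i − a_j) / (j − i). Reading off the sorted break points: {-3, 6, 7}.
Verification: at each break x_0, at least two indices attain the minimum of min_i(a_i + i · x_0).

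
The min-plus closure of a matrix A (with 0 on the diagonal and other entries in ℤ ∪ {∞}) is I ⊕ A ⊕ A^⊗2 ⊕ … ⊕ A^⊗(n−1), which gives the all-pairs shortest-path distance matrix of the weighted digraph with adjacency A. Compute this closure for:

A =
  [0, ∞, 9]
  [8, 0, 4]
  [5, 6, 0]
Closure =
  [0, 15, 9]
  [8, 0, 4]
  [5, 6, 0]

This is the Floyd-Warshall all-pairs shortest-path computation. For each intermediate vertex k = 0, 1, …, 2, update dist[i][j] ← min(dist[i][j], dist[i][k] + dist[k][j]). The final matrix gives, for each (i, j), the minimum total weight of any directed path from i to j (possibly empty when i = j).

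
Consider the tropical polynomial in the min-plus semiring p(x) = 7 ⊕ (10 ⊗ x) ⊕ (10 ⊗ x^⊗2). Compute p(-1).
p(-1) = 7

A tropical monomial a ⊗ x^⊗i evaluates to a + i · x. Evaluating each term at x = -1:
  Term 0 contributes 7 + 0 · -1 = 7
  Term 1 contributes 10 + 1 · -1 = 9
  Term 2 contributes 10 + 2 · -1 = 8
p(-1) = ⊕ of these = min[7, 9, 8] = 7.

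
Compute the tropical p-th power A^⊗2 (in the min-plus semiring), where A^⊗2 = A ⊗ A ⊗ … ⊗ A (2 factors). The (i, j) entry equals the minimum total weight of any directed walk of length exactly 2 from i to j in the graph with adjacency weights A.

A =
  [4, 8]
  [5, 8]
A^⊗2 =
  [8, 12]
  [9, 13]

Each entry (A^⊗2)_ij equals the minimum over all length-2 walks i = v_0 → v_1 → … → v_2 = j of Σ_t A[v_t][v_{t+1}]. For example, for (i, j) = (0, 1) we minimise over 2 possible intermediate vertex sequences; the minimum is 12, attained along the walk 0 → 0 → 1.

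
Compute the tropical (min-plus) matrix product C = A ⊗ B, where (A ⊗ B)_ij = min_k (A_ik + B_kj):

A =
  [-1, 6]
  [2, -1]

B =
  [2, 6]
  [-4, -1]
A ⊗ B =
  [1, 5]
  [-5, -2]

Apply the min-plus product entry-by-entry:
  C[0][0] = min over k of (A[0][0] + B[0][0] = -1 + 2 = 1, A[0][1] + B[1][0] = 6 + -4 = 2) = 1 (attained at k = 0)
  C[0][1] = min over k of (A[0][0] + B[0][1] = -1 + 6 = 5, A[0][1] + B[1][1] = 6 + -1 = 5) = 5 (attained at k = 0)
  C[1][0] = min over k of (A[1][0] + B[0][0] = 2 + 2 = 4, A[1][1] + B[1][0] = -1 + -4 = -5) = -5 (attained at k = 1)
  C[1][1] = min over k of (A[1][0] + B[0][1] = 2 + 6 = 8, A[1][1] + B[1][1] = -1 + -1 = -2) = -2 (attained at k = 1)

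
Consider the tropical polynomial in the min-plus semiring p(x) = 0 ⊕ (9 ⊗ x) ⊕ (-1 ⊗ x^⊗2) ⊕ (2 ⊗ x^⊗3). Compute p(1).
p(1) = 0

A tropical monomial a ⊗ x^⊗i evaluates to a + i · x. Evaluating each term at x = 1:
  Term 0 contributes 0 + 0 · 1 = 0
  Term 1 contributes 9 + 1 · 1 = 10
  Term 2 contributes -1 + 2 · 1 = 1
  Term 3 contributes 2 + 3 · 1 = 5
p(1) = ⊕ of these = min[0, 10, 1, 5] = 0.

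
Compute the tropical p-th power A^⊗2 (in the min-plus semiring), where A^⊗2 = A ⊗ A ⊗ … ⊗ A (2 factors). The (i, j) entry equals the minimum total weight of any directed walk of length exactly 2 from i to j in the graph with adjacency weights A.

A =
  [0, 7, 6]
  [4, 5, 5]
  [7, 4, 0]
A^⊗2 =
  [0, 7, 6]
  [4, 9, 5]
  [7, 4, 0]

Each entry (A^⊗2)_ij equals the minimum over all length-2 walks i = v_0 → v_1 → … → v_2 = j of Σ_t A[v_t][v_{t+1}]. For example, for (i, j) = (0, 2) we minimise over 3 possible intermediate vertex sequences; the minimum is 6, attained along the walk 0 → 0 → 2.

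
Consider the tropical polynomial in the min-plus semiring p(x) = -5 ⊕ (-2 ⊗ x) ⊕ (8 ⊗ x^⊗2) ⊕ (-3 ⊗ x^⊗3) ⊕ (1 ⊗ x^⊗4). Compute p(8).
p(8) = -5

A tropical monomial a ⊗ x^⊗i evaluates to a + i · x. Evaluating each term at x = 8:
  Term 0 contributes -5 + 0 · 8 = -5
  Term 1 contributes -2 + 1 · 8 = 6
  Term 2 contributes 8 + 2 · 8 = 24
  Term 3 contributes -3 + 3 · 8 = 21
  Term 4 contributes 1 + 4 · 8 = 33
p(8) = ⊕ of these = min[-5, 6, 24, 21, 33] = -5.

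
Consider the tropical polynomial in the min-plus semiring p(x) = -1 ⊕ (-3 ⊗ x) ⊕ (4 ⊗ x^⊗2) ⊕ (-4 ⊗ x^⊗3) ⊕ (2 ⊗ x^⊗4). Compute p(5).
p(5) = -1

A tropical monomial a ⊗ x^⊗i evaluates to a + i · x. Evaluating each term at x = 5:
  Term 0 contributes -1 + 0 · 5 = -1
  Term 1 contributes -3 + 1 · 5 = 2
  Term 2 contributes 4 + 2 · 5 = 14
  Term 3 contributes -4 + 3 · 5 = 11
  Term 4 contributes 2 + 4 · 5 = 22
p(5) = ⊕ of these = min[-1, 2, 14, 11, 22] = -1.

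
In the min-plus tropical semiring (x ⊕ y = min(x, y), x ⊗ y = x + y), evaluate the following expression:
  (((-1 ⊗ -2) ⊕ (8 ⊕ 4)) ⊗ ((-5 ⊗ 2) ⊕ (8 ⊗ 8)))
(((-1 ⊗ -2) ⊕ (8 ⊕ 4)) ⊗ ((-5 ⊗ 2) ⊕ (8 ⊗ 8))) = -6

Expand innermost to outermost. Recall ⊕ takes the minimum of its arguments and ⊗ takes their sum. Working out the expression (((-1 ⊗ -2) ⊕ (8 ⊕ 4)) ⊗ ((-5 ⊗ 2) ⊕ (8 ⊗ 8))) gives -6.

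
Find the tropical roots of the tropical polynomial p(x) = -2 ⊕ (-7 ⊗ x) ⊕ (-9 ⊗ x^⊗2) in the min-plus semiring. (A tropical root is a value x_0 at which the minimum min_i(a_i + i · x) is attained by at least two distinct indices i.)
Roots: {2, 5}

Each tropical root is a break point of the lower envelope of the lines y = a_i + i · x (there are 3 lines, with slopes 0, 1, ..., 2). Only the lines that attain the minimum somewhere contribute to roots; other lines are dominated. Here the surviving (envelope) indices are i = 2, i = 1, i = 0.
Intersections between consecutive envelope lines give the roots: for adjacent envelope indices i < j the intersection is x = (a_i − a_j) / (j − i). Reading off the sorted break points: {2, 5}.
Verification: at each break x_0, at least two indices attain the minimum of min_i(a_i + i · x_0).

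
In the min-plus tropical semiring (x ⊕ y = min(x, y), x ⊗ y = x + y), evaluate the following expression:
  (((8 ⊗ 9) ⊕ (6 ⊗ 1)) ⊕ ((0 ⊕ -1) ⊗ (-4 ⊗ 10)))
(((8 ⊗ 9) ⊕ (6 ⊗ 1)) ⊕ ((0 ⊕ -1) ⊗ (-4 ⊗ 10))) = 5

Expand innermost to outermost. Recall ⊕ takes the minimum of its arguments and ⊗ takes their sum. Working out the expression (((8 ⊗ 9) ⊕ (6 ⊗ 1)) ⊕ ((0 ⊕ -1) ⊗ (-4 ⊗ 10))) gives 5.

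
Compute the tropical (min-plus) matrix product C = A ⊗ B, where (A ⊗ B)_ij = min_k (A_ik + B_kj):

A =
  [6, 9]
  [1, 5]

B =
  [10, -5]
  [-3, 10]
A ⊗ B =
  [6, 1]
  [2, -4]

Apply the min-plus product entry-by-entry:
  C[0][0] = min over k of (A[0][0] + B[0][0] = 6 + 10 = 16, A[0][1] + B[1][0] = 9 + -3 = 6) = 6 (attained at k = 1)
  C[0][1] = min over k of (A[0][0] + B[0][1] = 6 + -5 = 1, A[0][1] + B[1][1] = 9 + 10 = 19) = 1 (attained at k = 0)
  C[1][0] = min over k of (A[1][0] + B[0][0] = 1 + 10 = 11, A[1][1] + B[1][0] = 5 + -3 = 2) = 2 (attained at k = 1)
  C[1][1] = min over k of (A[1][0] + B[0][1] = 1 + -5 = -4, A[1][1] + B[1][1] = 5 + 10 = 15) = -4 (attained at k = 0)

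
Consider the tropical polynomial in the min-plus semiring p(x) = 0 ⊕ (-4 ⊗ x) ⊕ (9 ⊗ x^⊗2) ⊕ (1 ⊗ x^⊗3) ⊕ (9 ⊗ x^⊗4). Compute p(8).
p(8) = 0

A tropical monomial a ⊗ x^⊗i evaluates to a + i · x. Evaluating each term at x = 8:
  Term 0 contributes 0 + 0 · 8 = 0
  Term 1 contributes -4 + 1 · 8 = 4
  Term 2 contributes 9 + 2 · 8 = 25
  Term 3 contributes 1 + 3 · 8 = 25
  Term 4 contributes 9 + 4 · 8 = 41
p(8) = ⊕ of these = min[0, 4, 25, 25, 41] = 0.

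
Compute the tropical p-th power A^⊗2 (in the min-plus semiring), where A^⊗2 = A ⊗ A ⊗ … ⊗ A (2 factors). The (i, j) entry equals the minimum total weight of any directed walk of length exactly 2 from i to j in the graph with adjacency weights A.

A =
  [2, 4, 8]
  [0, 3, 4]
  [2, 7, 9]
A^⊗2 =
  [4, 6, 8]
  [2, 4, 7]
  [4, 6, 10]

Each entry (A^⊗2)_ij equals the minimum over all length-2 walks i = v_0 → v_1 → … → v_2 = j of Σ_t A[v_t][v_{t+1}]. For example, for (i, j) = (0, 2) we minimise over 3 possible intermediate vertex sequences; the minimum is 8, attained along the walk 0 → 1 → 2.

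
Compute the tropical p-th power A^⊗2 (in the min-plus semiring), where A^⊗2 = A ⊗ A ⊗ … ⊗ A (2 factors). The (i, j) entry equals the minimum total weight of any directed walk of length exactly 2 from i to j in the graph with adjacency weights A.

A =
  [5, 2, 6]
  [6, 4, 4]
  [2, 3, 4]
A^⊗2 =
  [8, 6, 6]
  [6, 7, 8]
  [6, 4, 7]

Each entry (A^⊗2)_ij equals the minimum over all length-2 walks i = v_0 → v_1 → … → v_2 = j of Σ_t A[v_t][v_{t+1}]. For example, for (i, j) = (0, 2) we minimise over 3 possible intermediate vertex sequences; the minimum is 6, attained along the walk 0 → 1 → 2.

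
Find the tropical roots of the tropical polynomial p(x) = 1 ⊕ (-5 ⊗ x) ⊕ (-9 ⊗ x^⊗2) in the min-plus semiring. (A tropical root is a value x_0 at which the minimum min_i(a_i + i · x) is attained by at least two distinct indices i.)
Roots: {4, 6}

Each tropical root is a break point of the lower envelope of the lines y = a_i + i · x (there are 3 lines, with slopes 0, 1, ..., 2). Only the lines that attain the minimum somewhere contribute to roots; other lines are dominated. Here the surviving (envelope) indices are i = 2, i = 1, i = 0.
Intersections between consecutive envelope lines give the roots: for adjacent envelope indices i < j the intersection is x = (a_i − a_j) / (j − i). Reading off the sorted break points: {4, 6}.
Verification: at each break x_0, at least two indices attain the minimum of min_i(a_i + i · x_0).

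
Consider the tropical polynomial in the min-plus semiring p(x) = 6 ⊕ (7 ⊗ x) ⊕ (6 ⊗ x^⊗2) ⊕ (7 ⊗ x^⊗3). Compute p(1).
p(1) = 6

A tropical monomial a ⊗ x^⊗i evaluates to a + i · x. Evaluating each term at x = 1:
  Term 0 contributes 6 + 0 · 1 = 6
  Term 1 contributes 7 + 1 · 1 = 8
  Term 2 contributes 6 + 2 · 1 = 8
  Term 3 contributes 7 + 3 · 1 = 10
p(1) = ⊕ of these = min[6, 8, 8, 10] = 6.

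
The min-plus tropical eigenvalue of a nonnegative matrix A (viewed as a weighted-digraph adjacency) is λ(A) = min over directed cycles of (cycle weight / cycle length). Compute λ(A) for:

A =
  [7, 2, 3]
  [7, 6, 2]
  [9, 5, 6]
λ(A) = 7/2

Enumerate directed cycles and compute their means (weight / length). Sample:
  cycle 0 → 0: weight = 7, length = 1, mean = 7/1 ≈ 7.000
  cycle 1 → 1: weight = 6, length = 1, mean = 6/1 ≈ 6.000
  cycle 2 → 2: weight = 6, length = 1, mean = 6/1 ≈ 6.000
  cycle 0 → 1 → 0: weight = 9, length = 2, mean = 9/2 ≈ 4.500
  cycle 0 → 2 → 0: weight = 12, length = 2, mean = 12/2 ≈ 6.000
  cycle 1 → 0 → 1: weight = 9, length = 2, mean = 9/2 ≈ 4.500
Minimum mean = 3.500, attained e.g. along the cycle 1 → 2 → 1 with weight 7 and length 2. So λ(A) = 7/2 = 7/2.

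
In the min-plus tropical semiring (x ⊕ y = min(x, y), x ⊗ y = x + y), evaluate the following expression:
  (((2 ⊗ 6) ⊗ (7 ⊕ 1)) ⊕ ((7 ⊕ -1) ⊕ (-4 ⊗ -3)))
(((2 ⊗ 6) ⊗ (7 ⊕ 1)) ⊕ ((7 ⊕ -1) ⊕ (-4 ⊗ -3))) = -7

Expand innermost to outermost. Recall ⊕ takes the minimum of its arguments and ⊗ takes their sum. Working out the expression (((2 ⊗ 6) ⊗ (7 ⊕ 1)) ⊕ ((7 ⊕ -1) ⊕ (-4 ⊗ -3))) gives -7.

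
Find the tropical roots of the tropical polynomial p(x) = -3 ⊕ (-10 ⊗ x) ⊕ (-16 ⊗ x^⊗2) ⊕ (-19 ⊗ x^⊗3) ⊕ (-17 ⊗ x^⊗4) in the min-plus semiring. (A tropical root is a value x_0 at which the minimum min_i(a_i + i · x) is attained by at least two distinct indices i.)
Roots: {-2, 3, 6, 7}

Each tropical root is a break point of the lower envelope of the lines y = a_i + i · x (there are 5 lines, with slopes 0, 1, ..., 4). Only the lines that attain the minimum somewhere contribute to roots; other lines are dominated. Here the surviving (envelope) indices are i = 4, i = 3, i = 2, i = 1, i = 0.
Intersections between consecutive envelope lines give the roots: for adjacent envelope indices i < j the intersection is x = (a_i − a_j) / (j − i). Reading off the sorted break points: {-2, 3, 6, 7}.
Verification: at each break x_0, at least two indices attain the minimum of min_i(a_i + i · x_0).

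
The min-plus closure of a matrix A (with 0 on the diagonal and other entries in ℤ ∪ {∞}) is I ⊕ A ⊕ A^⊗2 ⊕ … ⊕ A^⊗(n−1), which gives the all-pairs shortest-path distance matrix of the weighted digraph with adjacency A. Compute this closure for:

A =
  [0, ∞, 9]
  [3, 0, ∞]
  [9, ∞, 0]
Closure =
  [0, ∞, 9]
  [3, 0, 12]
  [9, ∞, 0]

This is the Floyd-Warshall all-pairs shortest-path computation. For each intermediate vertex k = 0, 1, …, 2, update dist[i][j] ← min(dist[i][j], dist[i][k] + dist[k][j]). The final matrix gives, for each (i, j), the minimum total weight of any directed path from i to j (possibly empty when i = j).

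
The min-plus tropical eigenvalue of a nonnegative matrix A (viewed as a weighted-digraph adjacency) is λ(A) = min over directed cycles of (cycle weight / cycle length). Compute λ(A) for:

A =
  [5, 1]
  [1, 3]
λ(A) = 1

Enumerate directed cycles and compute their means (weight / length). Sample:
  cycle 0 → 0: weight = 5, length = 1, mean = 5/1 ≈ 5.000
  cycle 1 → 1: weight = 3, length = 1, mean = 3/1 ≈ 3.000
  cycle 0 → 1 → 0: weight = 2, length = 2, mean = 2/2 ≈ 1.000
  cycle 1 → 0 → 1: weight = 2, length = 2, mean = 2/2 ≈ 1.000
Minimum mean = 1.000, attained e.g. along the cycle 0 → 1 → 0 with weight 2 and length 2. So λ(A) = 2/2 = 1.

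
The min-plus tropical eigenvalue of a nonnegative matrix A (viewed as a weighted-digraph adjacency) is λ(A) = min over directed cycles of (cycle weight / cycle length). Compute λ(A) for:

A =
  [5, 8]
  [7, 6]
λ(A) = 5

Enumerate directed cycles and compute their means (weight / length). Sample:
  cycle 0 → 0: weight = 5, length = 1, mean = 5/1 ≈ 5.000
  cycle 1 → 1: weight = 6, length = 1, mean = 6/1 ≈ 6.000
  cycle 0 → 1 → 0: weight = 15, length = 2, mean = 15/2 ≈ 7.500
  cycle 1 → 0 → 1: weight = 15, length = 2, mean = 15/2 ≈ 7.500
Minimum mean = 5.000, attained e.g. along the cycle 0 → 0 with weight 5 and length 1. So λ(A) = 5/1 = 5.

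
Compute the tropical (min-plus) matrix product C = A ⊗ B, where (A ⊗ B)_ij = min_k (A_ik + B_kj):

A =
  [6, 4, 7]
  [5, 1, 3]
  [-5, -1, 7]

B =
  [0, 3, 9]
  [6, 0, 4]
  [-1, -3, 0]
A ⊗ B =
  [6, 4, 7]
  [2, 0, 3]
  [-5, -2, 3]

Apply the min-plus product entry-by-entry:
  C[0][0] = min over k of (A[0][0] + B[0][0] = 6 + 0 = 6, A[0][1] + B[1][0] = 4 + 6 = 10, A[0][2] + B[2][0] = 7 + -1 = 6) = 6 (attained at k = 0)
  C[0][1] = min over k of (A[0][0] + B[0][1] = 6 + 3 = 9, A[0][1] + B[1][1] = 4 + 0 = 4, A[0][2] + B[2][1] = 7 + -3 = 4) = 4 (attained at k = 1)
  C[0][2] = min over k of (A[0][0] + B[0][2] = 6 + 9 = 15, A[0][1] + B[1][2] = 4 + 4 = 8, A[0][2] + B[2][2] = 7 + 0 = 7) = 7 (attained at k = 2)
  C[1][0] = min over k of (A[1][0] + B[0][0] = 5 + 0 = 5, A[1][1] + B[1][0] = 1 + 6 = 7, A[1][2] + B[2][0] = 3 + -1 = 2) = 2 (attained at k = 2)
  C[1][1] = min over k of (A[1][0] + B[0][1] = 5 + 3 = 8, A[1][1] + B[1][1] = 1 + 0 = 1, A[1][2] + B[2][1] = 3 + -3 = 0) = 0 (attained at k = 2)
  C[1][2] = min over k of (A[1][0] + B[0][2] = 5 + 9 = 14, A[1][1] + B[1][2] = 1 + 4 = 5, A[1][2] + B[2][2] = 3 + 0 = 3) = 3 (attained at k = 2)
  C[2][0] = min over k of (A[2][0] + B[0][0] = -5 + 0 = -5, A[2][1] + B[1][0] = -1 + 6 = 5, A[2][2] + B[2][0] = 7 + -1 = 6) = -5 (attained at k = 0)
  C[2][1] = min over k of (A[2][0] + B[0][1] = -5 + 3 = -2, A[2][1] + B[1][1] = -1 + 0 = -1, A[2][2] + B[2][1] = 7 + -3 = 4) = -2 (attained at k = 0)
  C[2][2] = min over k of (A[2][0] + B[0][2] = -5 + 9 = 4, A[2][1] + B[1][2] = -1 + 4 = 3, A[2][2] + B[2][2] = 7 + 0 = 7) = 3 (attained at k = 1)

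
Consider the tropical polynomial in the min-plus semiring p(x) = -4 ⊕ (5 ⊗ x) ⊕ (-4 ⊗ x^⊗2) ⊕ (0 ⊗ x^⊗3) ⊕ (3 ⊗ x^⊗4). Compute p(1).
p(1) = -4

A tropical monomial a ⊗ x^⊗i evaluates to a + i · x. Evaluating each term at x = 1:
  Term 0 contributes -4 + 0 · 1 = -4
  Term 1 contributes 5 + 1 · 1 = 6
  Term 2 contributes -4 + 2 · 1 = -2
  Term 3 contributes 0 + 3 · 1 = 3
  Term 4 contributes 3 + 4 · 1 = 7
p(1) = ⊕ of these = min[-4, 6, -2, 3, 7] = -4.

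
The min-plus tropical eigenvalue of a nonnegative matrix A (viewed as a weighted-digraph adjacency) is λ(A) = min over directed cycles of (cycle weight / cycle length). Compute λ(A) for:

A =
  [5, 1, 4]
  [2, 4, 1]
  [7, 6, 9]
λ(A) = 3/2

Enumerate directed cycles and compute their means (weight / length). Sample:
  cycle 0 → 0: weight = 5, length = 1, mean = 5/1 ≈ 5.000
  cycle 1 → 1: weight = 4, length = 1, mean = 4/1 ≈ 4.000
  cycle 2 → 2: weight = 9, length = 1, mean = 9/1 ≈ 9.000
  cycle 0 → 1 → 0: weight = 3, length = 2, mean = 3/2 ≈ 1.500
  cycle 0 → 2 → 0: weight = 11, length = 2, mean = 11/2 ≈ 5.500
  cycle 1 → 0 → 1: weight = 3, length = 2, mean = 3/2 ≈ 1.500
Minimum mean = 1.500, attained e.g. along the cycle 0 → 1 → 0 with weight 3 and length 2. So λ(A) = 3/2 = 3/2.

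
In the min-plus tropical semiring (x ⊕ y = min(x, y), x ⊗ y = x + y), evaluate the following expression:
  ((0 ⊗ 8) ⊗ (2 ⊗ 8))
((0 ⊗ 8) ⊗ (2 ⊗ 8)) = 18

Expand innermost to outermost. Recall ⊕ takes the minimum of its arguments and ⊗ takes their sum. Working out the expression ((0 ⊗ 8) ⊗ (2 ⊗ 8)) gives 18.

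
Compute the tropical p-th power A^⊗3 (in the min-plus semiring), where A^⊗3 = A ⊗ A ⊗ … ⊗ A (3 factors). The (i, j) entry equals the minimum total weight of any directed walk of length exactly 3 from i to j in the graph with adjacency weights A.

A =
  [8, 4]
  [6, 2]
A^⊗3 =
  [12, 8]
  [10, 6]

Each entry (A^⊗3)_ij equals the minimum over all length-3 walks i = v_0 → v_1 → … → v_3 = j of Σ_t A[v_t][v_{t+1}]. For example, for (i, j) = (0, 1) we minimise over 4 possible intermediate vertex sequences; the minimum is 8, attained along the walk 0 → 1 → 1 → 1.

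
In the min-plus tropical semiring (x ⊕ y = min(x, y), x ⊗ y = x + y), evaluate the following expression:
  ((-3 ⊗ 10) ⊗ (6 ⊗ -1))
((-3 ⊗ 10) ⊗ (6 ⊗ -1)) = 12

Expand innermost to outermost. Recall ⊕ takes the minimum of its arguments and ⊗ takes their sum. Working out the expression ((-3 ⊗ 10) ⊗ (6 ⊗ -1)) gives 12.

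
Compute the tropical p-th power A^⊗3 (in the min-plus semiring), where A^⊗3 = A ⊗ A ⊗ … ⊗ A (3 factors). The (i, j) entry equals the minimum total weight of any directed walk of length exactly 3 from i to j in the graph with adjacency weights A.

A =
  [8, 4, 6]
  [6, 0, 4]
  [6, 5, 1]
A^⊗3 =
  [10, 4, 8]
  [6, 0, 4]
  [8, 5, 3]

Each entry (A^⊗3)_ij equals the minimum over all length-3 walks i = v_0 → v_1 → … → v_3 = j of Σ_t A[v_t][v_{t+1}]. For example, for (i, j) = (0, 2) we minimise over 9 possible intermediate vertex sequences; the minimum is 8, attained along the walk 0 → 1 → 1 → 2.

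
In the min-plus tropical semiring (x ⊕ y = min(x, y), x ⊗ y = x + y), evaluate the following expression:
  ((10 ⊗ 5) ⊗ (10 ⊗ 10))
((10 ⊗ 5) ⊗ (10 ⊗ 10)) = 35

Expand innermost to outermost. Recall ⊕ takes the minimum of its arguments and ⊗ takes their sum. Working out the expression ((10 ⊗ 5) ⊗ (10 ⊗ 10)) gives 35.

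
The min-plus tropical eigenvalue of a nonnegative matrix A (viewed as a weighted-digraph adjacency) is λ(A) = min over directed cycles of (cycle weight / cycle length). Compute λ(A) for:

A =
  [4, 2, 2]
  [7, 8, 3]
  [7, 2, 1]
λ(A) = 1

Enumerate directed cycles and compute their means (weight / length). Sample:
  cycle 0 → 0: weight = 4, length = 1, mean = 4/1 ≈ 4.000
  cycle 1 → 1: weight = 8, length = 1, mean = 8/1 ≈ 8.000
  cycle 2 → 2: weight = 1, length = 1, mean = 1/1 ≈ 1.000
  cycle 0 → 1 → 0: weight = 9, length = 2, mean = 9/2 ≈ 4.500
  cycle 0 → 2 → 0: weight = 9, length = 2, mean = 9/2 ≈ 4.500
  cycle 1 → 0 → 1: weight = 9, length = 2, mean = 9/2 ≈ 4.500
Minimum mean = 1.000, attained e.g. along the cycle 2 → 2 with weight 1 and length 1. So λ(A) = 1/1 = 1.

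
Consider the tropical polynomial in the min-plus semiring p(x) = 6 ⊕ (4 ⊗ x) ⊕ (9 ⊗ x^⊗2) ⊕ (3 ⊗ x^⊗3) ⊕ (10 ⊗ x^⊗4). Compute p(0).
p(0) = 3

A tropical monomial a ⊗ x^⊗i evaluates to a + i · x. Evaluating each term at x = 0:
  Term 0 contributes 6 + 0 · 0 = 6
  Term 1 contributes 4 + 1 · 0 = 4
  Term 2 contributes 9 + 2 · 0 = 9
  Term 3 contributes 3 + 3 · 0 = 3
  Term 4 contributes 10 + 4 · 0 = 10
p(0) = ⊕ of these = min[6, 4, 9, 3, 10] = 3.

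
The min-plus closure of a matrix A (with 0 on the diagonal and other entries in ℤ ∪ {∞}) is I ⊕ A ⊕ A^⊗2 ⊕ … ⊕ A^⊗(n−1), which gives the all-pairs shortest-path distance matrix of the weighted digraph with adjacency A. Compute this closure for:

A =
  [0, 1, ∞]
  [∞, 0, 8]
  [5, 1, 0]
Closure =
  [0, 1, 9]
  [13, 0, 8]
  [5, 1, 0]

This is the Floyd-Warshall all-pairs shortest-path computation. For each intermediate vertex k = 0, 1, …, 2, update dist[i][j] ← min(dist[i][j], dist[i][k] + dist[k][j]). The final matrix gives, for each (i, j), the minimum total weight of any directed path from i to j (possibly empty when i = j).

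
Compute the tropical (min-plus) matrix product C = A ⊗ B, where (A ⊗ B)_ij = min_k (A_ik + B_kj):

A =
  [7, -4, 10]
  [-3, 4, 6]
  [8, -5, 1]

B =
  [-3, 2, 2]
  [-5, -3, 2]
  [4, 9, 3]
A ⊗ B =
  [-9, -7, -2]
  [-6, -1, -1]
  [-10, -8, -3]

Apply the min-plus product entry-by-entry:
  C[0][0] = min over k of (A[0][0] + B[0][0] = 7 + -3 = 4, A[0][1] + B[1][0] = -4 + -5 = -9, A[0][2] + B[2][0] = 10 + 4 = 14) = -9 (attained at k = 1)
  C[0][1] = min over k of (A[0][0] + B[0][1] = 7 + 2 = 9, A[0][1] + B[1][1] = -4 + -3 = -7, A[0][2] + B[2][1] = 10 + 9 = 19) = -7 (attained at k = 1)
  C[0][2] = min over k of (A[0][0] + B[0][2] = 7 + 2 = 9, A[0][1] + B[1][2] = -4 + 2 = -2, A[0][2] + B[2][2] = 10 + 3 = 13) = -2 (attained at k = 1)
  C[1][0] = min over k of (A[1][0] + B[0][0] = -3 + -3 = -6, A[1][1] + B[1][0] = 4 + -5 = -1, A[1][2] + B[2][0] = 6 + 4 = 10) = -6 (attained at k = 0)
  C[1][1] = min over k of (A[1][0] + B[0][1] = -3 + 2 = -1, A[1][1] + B[1][1] = 4 + -3 = 1, A[1][2] + B[2][1] = 6 + 9 = 15) = -1 (attained at k = 0)
  C[1][2] = min over k of (A[1][0] + B[0][2] = -3 + 2 = -1, A[1][1] + B[1][2] = 4 + 2 = 6, A[1][2] + B[2][2] = 6 + 3 = 9) = -1 (attained at k = 0)
  C[2][0] = min over k of (A[2][0] + B[0][0] = 8 + -3 = 5, A[2][1] + B[1][0] = -5 + -5 = -10, A[2][2] + B[2][0] = 1 + 4 = 5) = -10 (attained at k = 1)
  C[2][1] = min over k of (A[2][0] + B[0][1] = 8 + 2 = 10, A[2][1] + B[1][1] = -5 + -3 = -8, A[2][2] + B[2][1] = 1 + 9 = 10) = -8 (attained at k = 1)
  C[2][2] = min over k of (A[2][0] + B[0][2] = 8 + 2 = 10, A[2][1] + B[1][2] = -5 + 2 = -3, A[2][2] + B[2][2] = 1 + 3 = 4) = -3 (attained at k = 1)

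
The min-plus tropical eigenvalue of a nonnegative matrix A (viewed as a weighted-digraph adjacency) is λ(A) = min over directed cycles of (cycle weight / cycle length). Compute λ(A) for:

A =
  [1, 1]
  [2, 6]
λ(A) = 1

Enumerate directed cycles and compute their means (weight / length). Sample:
  cycle 0 → 0: weight = 1, length = 1, mean = 1/1 ≈ 1.000
  cycle 1 → 1: weight = 6, length = 1, mean = 6/1 ≈ 6.000
  cycle 0 → 1 → 0: weight = 3, length = 2, mean = 3/2 ≈ 1.500
  cycle 1 → 0 → 1: weight = 3, length = 2, mean = 3/2 ≈ 1.500
Minimum mean = 1.000, attained e.g. along the cycle 0 → 0 with weight 1 and length 1. So λ(A) = 1/1 = 1.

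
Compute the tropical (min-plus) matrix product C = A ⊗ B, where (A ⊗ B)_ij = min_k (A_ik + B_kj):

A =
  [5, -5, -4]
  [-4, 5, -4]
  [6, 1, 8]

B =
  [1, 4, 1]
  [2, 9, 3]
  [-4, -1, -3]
A ⊗ B =
  [-8, -5, -7]
  [-8, -5, -7]
  [3, 7, 4]

Apply the min-plus product entry-by-entry:
  C[0][0] = min over k of (A[0][0] + B[0][0] = 5 + 1 = 6, A[0][1] + B[1][0] = -5 + 2 = -3, A[0][2] + B[2][0] = -4 + -4 = -8) = -8 (attained at k = 2)
  C[0][1] = min over k of (A[0][0] + B[0][1] = 5 + 4 = 9, A[0][1] + B[1][1] = -5 + 9 = 4, A[0][2] + B[2][1] = -4 + -1 = -5) = -5 (attained at k = 2)
  C[0][2] = min over k of (A[0][0] + B[0][2] = 5 + 1 = 6, A[0][1] + B[1][2] = -5 + 3 = -2, A[0][2] + B[2][2] = -4 + -3 = -7) = -7 (attained at k = 2)
  C[1][0] = min over k of (A[1][0] + B[0][0] = -4 + 1 = -3, A[1][1] + B[1][0] = 5 + 2 = 7, A[1][2] + B[2][0] = -4 + -4 = -8) = -8 (attained at k = 2)
  C[1][1] = min over k of (A[1][0] + B[0][1] = -4 + 4 = 0, A[1][1] + B[1][1] = 5 + 9 = 14, A[1][2] + B[2][1] = -4 + -1 = -5) = -5 (attained at k = 2)
  C[1][2] = min over k of (A[1][0] + B[0][2] = -4 + 1 = -3, A[1][1] + B[1][2] = 5 + 3 = 8, A[1][2] + B[2][2] = -4 + -3 = -7) = -7 (attained at k = 2)
  C[2][0] = min over k of (A[2][0] + B[0][0] = 6 + 1 = 7, A[2][1] + B[1][0] = 1 + 2 = 3, A[2][2] + B[2][0] = 8 + -4 = 4) = 3 (attained at k = 1)
  C[2][1] = min over k of (A[2][0] + B[0][1] = 6 + 4 = 10, A[2][1] + B[1][1] = 1 + 9 = 10, A[2][2] + B[2][1] = 8 + -1 = 7) = 7 (attained at k = 2)
  C[2][2] = min over k of (A[2][0] + B[0][2] = 6 + 1 = 7, A[2][1] + B[1][2] = 1 + 3 = 4, A[2][2] + B[2][2] = 8 + -3 = 5) = 4 (attained at k = 1)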